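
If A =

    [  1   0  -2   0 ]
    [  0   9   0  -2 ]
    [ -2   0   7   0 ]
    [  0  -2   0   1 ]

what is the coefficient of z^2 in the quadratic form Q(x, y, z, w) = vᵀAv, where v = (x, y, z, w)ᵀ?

The coefficient of z^2 is the diagonal entry A[3,3] = 7.

7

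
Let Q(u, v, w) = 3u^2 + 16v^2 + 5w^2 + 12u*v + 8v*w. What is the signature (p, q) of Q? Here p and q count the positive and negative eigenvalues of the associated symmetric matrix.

The associated matrix is A = [[3, 6, 0], [6, 16, 4], [0, 4, 5]].
Applying the same elementary operations to the rows and columns of A produces a congruent diagonal matrix with entries 3, 4, 1.
So there are 3 positive pivots.

(3, 0)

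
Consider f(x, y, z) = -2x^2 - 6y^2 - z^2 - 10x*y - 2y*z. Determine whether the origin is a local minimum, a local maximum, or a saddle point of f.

saddle point

The Hessian at the origin is H = [[-4, -10, 0], [-10, -12, -2], [0, -2, -2]].
An LDLᵀ factorisation of H has diagonal entries -4, 13, -30/13.
Counting signs: 1 positive, 2 negative.
H is indefinite, so the origin is a saddle point.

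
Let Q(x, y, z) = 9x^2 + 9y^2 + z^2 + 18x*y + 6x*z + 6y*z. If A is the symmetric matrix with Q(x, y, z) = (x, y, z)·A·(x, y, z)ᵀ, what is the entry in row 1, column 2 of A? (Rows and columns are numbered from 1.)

9

The coefficient of x·y in Q is 18. For a symmetric A this equals A[1,2] + A[2,1] = 2·A[1,2].
So A[1,2] = 18/2 = 9.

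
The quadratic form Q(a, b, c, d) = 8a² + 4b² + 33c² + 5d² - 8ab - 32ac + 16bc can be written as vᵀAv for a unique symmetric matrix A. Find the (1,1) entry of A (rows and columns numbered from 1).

The coefficient of a² in Q is 8, and that is exactly A[1,1].

8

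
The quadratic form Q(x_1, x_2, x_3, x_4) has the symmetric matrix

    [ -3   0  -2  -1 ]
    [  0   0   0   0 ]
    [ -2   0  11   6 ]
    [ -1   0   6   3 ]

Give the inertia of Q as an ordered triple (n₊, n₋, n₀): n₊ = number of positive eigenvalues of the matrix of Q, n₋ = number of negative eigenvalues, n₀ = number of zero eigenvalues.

(1, 2, 1)

Applying the same elementary operations to the rows and columns of A produces a congruent diagonal matrix with entries -3, 0, 37/3, -10/37.
So there are 1 positive, 2 negative, 1 zero pivots.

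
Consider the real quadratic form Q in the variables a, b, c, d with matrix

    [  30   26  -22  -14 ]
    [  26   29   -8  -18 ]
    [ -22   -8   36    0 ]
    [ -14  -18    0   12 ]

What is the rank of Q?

4

Symmetric row and column elimination reduces A to a congruent diagonal form with pivots 30, 97/15, 90/97, 4/45.
That gives 4 positive pivots.
The rank is the number of nonzero pivots: 4.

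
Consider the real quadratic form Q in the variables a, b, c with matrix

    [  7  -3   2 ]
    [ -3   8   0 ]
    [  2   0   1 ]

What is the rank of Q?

3

Applying the same elementary operations to the rows and columns of A produces a congruent diagonal matrix with entries 7, 47/7, 15/47.
That gives 3 positive pivots.
The rank is the number of nonzero pivots: 3.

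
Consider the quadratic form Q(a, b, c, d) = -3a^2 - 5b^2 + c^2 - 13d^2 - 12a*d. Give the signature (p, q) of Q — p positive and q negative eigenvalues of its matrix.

(1, 3)

The associated matrix is A = [[-3, 0, 0, -6], [0, -5, 0, 0], [0, 0, 1, 0], [-6, 0, 0, -13]].
Row-reducing A symmetrically gives the diagonal entries -3, -5, 1, -1.
That gives 1 positive, 3 negative pivots.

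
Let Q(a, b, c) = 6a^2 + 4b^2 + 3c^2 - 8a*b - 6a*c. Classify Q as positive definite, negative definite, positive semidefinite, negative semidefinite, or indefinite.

indefinite

The symmetric matrix is A = [[6, -4, -3], [-4, 4, 0], [-3, 0, 3]].
Row-reducing A symmetrically gives the diagonal entries 6, 4/3, -3/2.
That gives 2 positive, 1 negative pivots.
Hence Q is indefinite.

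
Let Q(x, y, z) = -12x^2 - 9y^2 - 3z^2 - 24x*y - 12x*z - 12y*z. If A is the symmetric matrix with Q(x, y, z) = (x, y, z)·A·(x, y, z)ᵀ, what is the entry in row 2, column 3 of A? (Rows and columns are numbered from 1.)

The coefficient of y·z in Q is -12. For a symmetric A this equals A[2,3] + A[3,2] = 2·A[2,3].
So A[2,3] = -12/2 = -6.

-6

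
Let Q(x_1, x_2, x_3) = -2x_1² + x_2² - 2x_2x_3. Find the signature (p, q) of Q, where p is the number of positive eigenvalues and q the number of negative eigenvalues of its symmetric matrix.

(1, 2)

Write A = [[-2, 0, 0], [0, 1, -1], [0, -1, 0]].
Congruent diagonalization of A (simultaneous row and column reduction) yields pivots -2, 1, -1.
So there are 1 positive, 2 negative pivots.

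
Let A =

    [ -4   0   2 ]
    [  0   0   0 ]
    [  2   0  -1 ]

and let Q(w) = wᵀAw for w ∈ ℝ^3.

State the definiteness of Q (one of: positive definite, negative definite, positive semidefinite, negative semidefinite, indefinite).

Congruent diagonalization of A (simultaneous row and column reduction) yields pivots -4, 0, 0.
Counting signs: 1 negative, 2 zero.
Hence Q is negative semidefinite.

negative semidefinite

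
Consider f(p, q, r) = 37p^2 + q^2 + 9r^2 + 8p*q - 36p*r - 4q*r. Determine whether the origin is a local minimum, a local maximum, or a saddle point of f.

The Hessian at the origin is H = [[74, 8, -36], [8, 2, -4], [-36, -4, 18]].
An LDLᵀ factorisation of H has diagonal entries 74, 42/37, 10/21.
That gives 3 positive pivots.
H is positive definite, so the origin is a strict local minimum.

local minimum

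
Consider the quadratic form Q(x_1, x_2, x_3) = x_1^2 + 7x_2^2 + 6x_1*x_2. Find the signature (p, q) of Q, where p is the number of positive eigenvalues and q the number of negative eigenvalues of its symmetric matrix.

(1, 1)

Write A = [[1, 3, 0], [3, 7, 0], [0, 0, 0]].
Row-reducing A symmetrically gives the diagonal entries 1, -2, 0.
Counting signs: 1 positive, 1 negative, 1 zero.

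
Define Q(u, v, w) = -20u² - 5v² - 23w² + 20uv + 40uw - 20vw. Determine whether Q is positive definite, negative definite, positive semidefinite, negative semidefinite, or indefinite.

Write A = [[-20, 10, 20], [10, -5, -10], [20, -10, -23]].
Row-reducing A symmetrically gives the diagonal entries -20, 0, -3.
Counting signs: 2 negative, 1 zero.
Hence Q is negative semidefinite.

negative semidefinite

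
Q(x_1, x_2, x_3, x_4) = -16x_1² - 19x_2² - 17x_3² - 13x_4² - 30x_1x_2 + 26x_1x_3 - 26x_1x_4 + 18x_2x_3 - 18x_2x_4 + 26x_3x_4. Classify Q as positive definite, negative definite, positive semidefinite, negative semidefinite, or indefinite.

The symmetric matrix of Q is A = [[-16, -15, 13, -13], [-15, -19, 9, -9], [13, 9, -17, 13], [-13, -9, 13, -13]].
Leading principal minors: Δ_1 = -16, Δ_2 = 79, Δ_3 = -346, Δ_4 = 120.
The signs alternate starting with Δ_1 < 0, so by Sylvester's criterion Q is negative definite.

negative definite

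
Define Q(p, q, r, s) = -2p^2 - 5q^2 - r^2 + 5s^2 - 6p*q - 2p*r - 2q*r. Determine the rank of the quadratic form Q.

3

The associated matrix is A = [[-2, -3, -1, 0], [-3, -5, -1, 0], [-1, -1, -1, 0], [0, 0, 0, 5]].
Row-reducing A symmetrically gives the diagonal entries -2, -1/2, 0, 5.
That gives 1 positive, 2 negative, 1 zero pivots.
The rank is the number of nonzero pivots: 3.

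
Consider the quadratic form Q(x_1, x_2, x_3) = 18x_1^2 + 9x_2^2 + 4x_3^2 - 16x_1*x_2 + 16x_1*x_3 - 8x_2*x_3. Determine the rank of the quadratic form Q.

The associated matrix is A = [[18, -8, 8], [-8, 9, -4], [8, -4, 4]].
Applying the same elementary operations to the rows and columns of A produces a congruent diagonal matrix with entries 18, 49/9, 20/49.
Counting signs: 3 positive.
The rank is the number of nonzero pivots: 3.

3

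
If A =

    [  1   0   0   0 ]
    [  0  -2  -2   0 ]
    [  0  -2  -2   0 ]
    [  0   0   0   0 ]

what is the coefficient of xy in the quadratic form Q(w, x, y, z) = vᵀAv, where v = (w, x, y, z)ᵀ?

The coefficient of xy is A[2,3] + A[3,2] = 2·(-2) = -4.

-4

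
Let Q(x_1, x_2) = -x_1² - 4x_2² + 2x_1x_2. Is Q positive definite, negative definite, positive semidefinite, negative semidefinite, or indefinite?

The symmetric matrix of Q is A = [[-1, 1], [1, -4]].
Leading principal minors: Δ_1 = -1, Δ_2 = 3.
The signs alternate starting with Δ_1 < 0, so by Sylvester's criterion Q is negative definite.

negative definite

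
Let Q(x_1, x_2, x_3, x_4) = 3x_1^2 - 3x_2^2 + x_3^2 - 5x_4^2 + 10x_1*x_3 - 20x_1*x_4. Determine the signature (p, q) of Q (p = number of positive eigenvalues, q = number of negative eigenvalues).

The symmetric matrix is A = [[3, 0, 5, -10], [0, -3, 0, 0], [5, 0, 1, 0], [-10, 0, 0, -5]].
An LDLᵀ factorisation of A has diagonal entries 3, -3, -22/3, -5/11.
Counting signs: 1 positive, 3 negative.

(1, 3)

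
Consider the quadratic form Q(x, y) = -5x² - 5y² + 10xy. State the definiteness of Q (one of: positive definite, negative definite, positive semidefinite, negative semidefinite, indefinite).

negative semidefinite

The symmetric matrix of Q is [[-5, 5], [5, -5]].
For the 2×2 matrix [[-5, 5], [5, -5]]: det = -5·-5 − (5)² = 0, trace = -10.
det = 0 so one eigenvalue is zero; the form is semidefinite with the sign of the trace.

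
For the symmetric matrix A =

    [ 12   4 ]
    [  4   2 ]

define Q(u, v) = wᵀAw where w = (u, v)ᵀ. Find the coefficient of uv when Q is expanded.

The coefficient of uv is A[1,2] + A[2,1] = 2·4 = 8.

8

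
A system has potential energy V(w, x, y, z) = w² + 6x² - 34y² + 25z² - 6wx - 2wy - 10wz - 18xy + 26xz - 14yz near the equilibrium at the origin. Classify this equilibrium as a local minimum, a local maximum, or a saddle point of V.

The Hessian at the origin is H = [[2, -6, -2, -10], [-6, 12, -18, 26], [-2, -18, -68, -14], [-10, 26, -14, 50]].
Symmetric row and column elimination reduces H to a congruent diagonal form with pivots 2, -6, 26, 8/39.
Counting signs: 3 positive, 1 negative.
H is indefinite, so the origin is a saddle point.

saddle point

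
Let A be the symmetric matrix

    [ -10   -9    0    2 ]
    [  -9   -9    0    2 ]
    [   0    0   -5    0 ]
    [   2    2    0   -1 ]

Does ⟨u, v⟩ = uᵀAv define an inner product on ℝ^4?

Row-reducing A symmetrically gives the diagonal entries -10, -9/10, -5, -5/9.
That gives 4 negative pivots.
Hence Q is negative definite.
⟨·,·⟩ is an inner product exactly when A is positive definite.

no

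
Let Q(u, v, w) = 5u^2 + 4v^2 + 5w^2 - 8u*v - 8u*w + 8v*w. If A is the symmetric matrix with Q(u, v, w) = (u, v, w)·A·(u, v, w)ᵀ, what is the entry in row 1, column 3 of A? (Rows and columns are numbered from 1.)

-4

The coefficient of u·w in Q is -8. For a symmetric A this equals A[1,3] + A[3,1] = 2·A[1,3].
So A[1,3] = -8/2 = -4.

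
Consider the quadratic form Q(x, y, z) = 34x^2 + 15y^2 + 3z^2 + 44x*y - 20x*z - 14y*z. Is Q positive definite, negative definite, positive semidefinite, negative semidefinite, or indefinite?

The symmetric matrix is A = [[34, 22, -10], [22, 15, -7], [-10, -7, 3]].
Row-reducing A symmetrically gives the diagonal entries 34, 13/17, -4/13.
So there are 2 positive, 1 negative pivots.
Hence Q is indefinite.

indefinite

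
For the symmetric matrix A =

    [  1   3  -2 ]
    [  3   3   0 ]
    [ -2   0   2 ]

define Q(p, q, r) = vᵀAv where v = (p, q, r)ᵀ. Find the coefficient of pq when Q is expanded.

The coefficient of pq is A[1,2] + A[2,1] = 2·3 = 6.

6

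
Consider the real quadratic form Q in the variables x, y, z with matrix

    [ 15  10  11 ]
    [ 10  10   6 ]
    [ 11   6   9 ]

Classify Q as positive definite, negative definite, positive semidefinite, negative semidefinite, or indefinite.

positive definite

Leading principal minors: Δ_1 = 15, Δ_2 = 50, Δ_3 = 20.
All leading principal minors are positive, so by Sylvester's criterion Q is positive definite.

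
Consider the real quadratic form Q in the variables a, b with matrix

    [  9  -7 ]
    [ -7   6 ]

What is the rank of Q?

An LDLᵀ factorisation of A has diagonal entries 9, 5/9.
Counting signs: 2 positive.
The rank is the number of nonzero pivots: 2.

2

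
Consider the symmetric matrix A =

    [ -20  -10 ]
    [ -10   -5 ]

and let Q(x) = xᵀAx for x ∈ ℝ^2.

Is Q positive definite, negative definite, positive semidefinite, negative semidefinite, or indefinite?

For the 2×2 matrix [[-20, -10], [-10, -5]]: det = -20·-5 − (-10)² = 0, trace = -25.
det = 0 so one eigenvalue is zero; the form is semidefinite with the sign of the trace.

negative semidefinite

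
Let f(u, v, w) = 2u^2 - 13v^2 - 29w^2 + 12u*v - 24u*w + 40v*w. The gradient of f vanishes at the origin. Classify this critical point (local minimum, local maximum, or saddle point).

The Hessian at the origin is H = [[4, 12, -24], [12, -26, 40], [-24, 40, -58]].
Symmetric row and column elimination reduces H to a congruent diagonal form with pivots 4, -62, 10/31.
So there are 2 positive, 1 negative pivots.
H is indefinite, so the origin is a saddle point.

saddle point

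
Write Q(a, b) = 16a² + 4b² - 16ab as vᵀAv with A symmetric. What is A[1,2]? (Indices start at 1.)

-8

The coefficient of a·b in Q is -16. For a symmetric A this equals A[1,2] + A[2,1] = 2·A[1,2].
So A[1,2] = -16/2 = -8.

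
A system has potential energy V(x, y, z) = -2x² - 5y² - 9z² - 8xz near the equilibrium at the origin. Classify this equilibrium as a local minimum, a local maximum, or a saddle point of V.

The Hessian at the origin is H = [[-4, 0, -8], [0, -10, 0], [-8, 0, -18]].
Symmetric row and column elimination reduces H to a congruent diagonal form with pivots -4, -10, -2.
That gives 3 negative pivots.
H is negative definite, so the origin is a strict local maximum.

local maximum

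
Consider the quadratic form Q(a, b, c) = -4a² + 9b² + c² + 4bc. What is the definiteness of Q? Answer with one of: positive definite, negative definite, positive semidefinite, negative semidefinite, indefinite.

The associated matrix is A = [[-4, 0, 0], [0, 9, 2], [0, 2, 1]].
An LDLᵀ factorisation of A has diagonal entries -4, 9, 5/9.
Counting signs: 2 positive, 1 negative.
Hence Q is indefinite.

indefinite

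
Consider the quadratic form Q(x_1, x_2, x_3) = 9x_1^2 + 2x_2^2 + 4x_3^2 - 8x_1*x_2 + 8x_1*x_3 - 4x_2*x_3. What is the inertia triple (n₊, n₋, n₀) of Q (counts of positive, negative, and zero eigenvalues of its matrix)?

(3, 0, 0)

Write A = [[9, -4, 4], [-4, 2, -2], [4, -2, 4]].
Symmetric row and column elimination reduces A to a congruent diagonal form with pivots 9, 2/9, 2.
So there are 3 positive pivots.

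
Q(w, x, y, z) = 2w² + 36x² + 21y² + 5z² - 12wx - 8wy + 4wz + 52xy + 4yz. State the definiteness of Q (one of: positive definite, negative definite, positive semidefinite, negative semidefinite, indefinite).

positive definite

The symmetric matrix is A = [[2, -6, -4, 2], [-6, 36, 26, 0], [-4, 26, 21, 2], [2, 0, 2, 5]].
Congruent diagonalization of A (simultaneous row and column reduction) yields pivots 2, 18, 19/9, 3/19.
Counting signs: 4 positive.
Hence Q is positive definite.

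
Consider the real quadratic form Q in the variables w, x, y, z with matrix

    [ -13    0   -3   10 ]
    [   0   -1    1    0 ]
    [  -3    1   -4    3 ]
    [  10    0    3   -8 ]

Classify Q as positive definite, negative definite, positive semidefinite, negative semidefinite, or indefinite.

negative definite

Row-reducing A symmetrically gives the diagonal entries -13, -1, -30/13, -1/10.
That gives 4 negative pivots.
Hence Q is negative definite.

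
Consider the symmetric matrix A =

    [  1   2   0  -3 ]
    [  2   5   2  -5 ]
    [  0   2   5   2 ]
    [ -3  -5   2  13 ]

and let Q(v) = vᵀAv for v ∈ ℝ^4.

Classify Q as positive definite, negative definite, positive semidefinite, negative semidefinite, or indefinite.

positive definite

Row-reducing A symmetrically gives the diagonal entries 1, 1, 1, 3.
So there are 4 positive pivots.
Hence Q is positive definite.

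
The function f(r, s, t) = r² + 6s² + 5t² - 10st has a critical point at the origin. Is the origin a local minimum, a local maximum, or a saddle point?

The Hessian at the origin is H = [[2, 0, 0], [0, 12, -10], [0, -10, 10]].
Applying the same elementary operations to the rows and columns of H produces a congruent diagonal matrix with entries 2, 12, 5/3.
Counting signs: 3 positive.
H is positive definite, so the origin is a strict local minimum.

local minimum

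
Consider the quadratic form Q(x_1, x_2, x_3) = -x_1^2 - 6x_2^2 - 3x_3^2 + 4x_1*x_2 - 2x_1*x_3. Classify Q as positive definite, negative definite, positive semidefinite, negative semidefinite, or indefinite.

Write A = [[-1, 2, -1], [2, -6, 0], [-1, 0, -3]].
Applying the same elementary operations to the rows and columns of A produces a congruent diagonal matrix with entries -1, -2, 0.
Counting signs: 2 negative, 1 zero.
Hence Q is negative semidefinite.

negative semidefinite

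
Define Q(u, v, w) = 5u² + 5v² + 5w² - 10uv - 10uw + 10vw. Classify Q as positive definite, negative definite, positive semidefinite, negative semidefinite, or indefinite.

The associated matrix is A = [[5, -5, -5], [-5, 5, 5], [-5, 5, 5]].
Congruent diagonalization of A (simultaneous row and column reduction) yields pivots 5, 0, 0.
So there are 1 positive, 2 zero pivots.
Hence Q is positive semidefinite.

positive semidefinite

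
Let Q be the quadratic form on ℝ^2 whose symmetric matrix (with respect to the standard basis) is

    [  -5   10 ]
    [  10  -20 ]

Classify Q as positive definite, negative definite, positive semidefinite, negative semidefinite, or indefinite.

Congruent diagonalization of A (simultaneous row and column reduction) yields pivots -5, 0.
Counting signs: 1 negative, 1 zero.
Hence Q is negative semidefinite.

negative semidefinite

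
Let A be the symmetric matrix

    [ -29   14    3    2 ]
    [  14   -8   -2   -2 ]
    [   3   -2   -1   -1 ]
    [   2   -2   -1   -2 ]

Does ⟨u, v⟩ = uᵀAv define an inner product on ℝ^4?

no

Congruent diagonalization of A (simultaneous row and column reduction) yields pivots -29, -36/29, -4/9, -3/4.
That gives 4 negative pivots.
Hence Q is negative definite.
⟨·,·⟩ is an inner product exactly when A is positive definite.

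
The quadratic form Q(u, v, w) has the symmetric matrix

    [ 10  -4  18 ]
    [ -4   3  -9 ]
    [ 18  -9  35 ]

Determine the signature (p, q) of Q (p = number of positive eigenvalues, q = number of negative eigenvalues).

An LDLᵀ factorisation of A has diagonal entries 10, 7/5, 2/7.
That gives 3 positive pivots.

(3, 0)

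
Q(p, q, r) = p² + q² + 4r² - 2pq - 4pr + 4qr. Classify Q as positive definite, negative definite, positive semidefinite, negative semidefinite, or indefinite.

positive semidefinite

Write A = [[1, -1, -2], [-1, 1, 2], [-2, 2, 4]].
Symmetric row and column elimination reduces A to a congruent diagonal form with pivots 1, 0, 0.
So there are 1 positive, 2 zero pivots.
Hence Q is positive semidefinite.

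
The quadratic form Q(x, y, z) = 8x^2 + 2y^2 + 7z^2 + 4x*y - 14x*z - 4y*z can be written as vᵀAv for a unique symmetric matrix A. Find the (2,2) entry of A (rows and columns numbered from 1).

The coefficient of y^2 in Q is 2, and that is exactly A[2,2].

2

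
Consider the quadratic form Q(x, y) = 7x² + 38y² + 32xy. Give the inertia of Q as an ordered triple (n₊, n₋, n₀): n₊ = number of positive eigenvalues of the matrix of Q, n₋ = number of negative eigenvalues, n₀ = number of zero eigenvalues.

(2, 0, 0)

The symmetric matrix is A = [[7, 16], [16, 38]].
Row-reducing A symmetrically gives the diagonal entries 7, 10/7.
Counting signs: 2 positive.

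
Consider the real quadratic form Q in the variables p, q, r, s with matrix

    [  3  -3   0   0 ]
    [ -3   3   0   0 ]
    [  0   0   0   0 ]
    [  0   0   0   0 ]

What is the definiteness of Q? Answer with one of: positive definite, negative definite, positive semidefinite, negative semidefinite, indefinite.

positive semidefinite

Congruent diagonalization of A (simultaneous row and column reduction) yields pivots 3, 0, 0, 0.
So there are 1 positive, 3 zero pivots.
Hence Q is positive semidefinite.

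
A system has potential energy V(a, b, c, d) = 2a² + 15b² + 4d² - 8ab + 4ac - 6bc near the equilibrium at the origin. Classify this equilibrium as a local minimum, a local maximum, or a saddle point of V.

saddle point

The Hessian at the origin is H = [[4, -8, 4, 0], [-8, 30, -6, 0], [4, -6, 0, 0], [0, 0, 0, 8]].
Symmetric row and column elimination reduces H to a congruent diagonal form with pivots 4, 14, -30/7, 8.
Counting signs: 3 positive, 1 negative.
H is indefinite, so the origin is a saddle point.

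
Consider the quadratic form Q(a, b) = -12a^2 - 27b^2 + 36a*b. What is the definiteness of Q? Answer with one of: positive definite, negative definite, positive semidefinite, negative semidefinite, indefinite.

The associated matrix is A = [[-12, 18], [18, -27]].
Congruent diagonalization of A (simultaneous row and column reduction) yields pivots -12, 0.
That gives 1 negative, 1 zero pivots.
Hence Q is negative semidefinite.

negative semidefinite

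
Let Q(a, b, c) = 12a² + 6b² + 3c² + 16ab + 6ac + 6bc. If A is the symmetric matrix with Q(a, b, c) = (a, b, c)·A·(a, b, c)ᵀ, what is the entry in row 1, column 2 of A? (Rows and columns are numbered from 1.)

The coefficient of a·b in Q is 16. For a symmetric A this equals A[1,2] + A[2,1] = 2·A[1,2].
So A[1,2] = 16/2 = 8.

8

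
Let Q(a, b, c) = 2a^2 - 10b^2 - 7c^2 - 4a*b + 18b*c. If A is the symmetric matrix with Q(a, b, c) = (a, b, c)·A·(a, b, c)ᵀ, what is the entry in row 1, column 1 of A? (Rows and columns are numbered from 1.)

2

The coefficient of a^2 in Q is 2, and that is exactly A[1,1].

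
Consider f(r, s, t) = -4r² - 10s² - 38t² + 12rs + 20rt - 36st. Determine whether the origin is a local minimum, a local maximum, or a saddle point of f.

local maximum

The Hessian at the origin is H = [[-8, 12, 20], [12, -20, -36], [20, -36, -76]].
Congruent diagonalization of H (simultaneous row and column reduction) yields pivots -8, -2, -8.
So there are 3 negative pivots.
H is negative definite, so the origin is a strict local maximum.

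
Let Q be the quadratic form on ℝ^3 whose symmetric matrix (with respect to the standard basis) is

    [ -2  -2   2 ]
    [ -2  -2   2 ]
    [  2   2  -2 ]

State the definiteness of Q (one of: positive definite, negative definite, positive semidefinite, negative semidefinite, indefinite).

negative semidefinite

Row-reducing A symmetrically gives the diagonal entries -2, 0, 0.
So there are 1 negative, 2 zero pivots.
Hence Q is negative semidefinite.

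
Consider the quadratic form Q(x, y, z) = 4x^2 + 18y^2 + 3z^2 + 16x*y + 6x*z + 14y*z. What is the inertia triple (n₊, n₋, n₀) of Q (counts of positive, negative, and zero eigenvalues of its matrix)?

Write A = [[4, 8, 3], [8, 18, 7], [3, 7, 3]].
An LDLᵀ factorisation of A has diagonal entries 4, 2, 1/4.
That gives 3 positive pivots.

(3, 0, 0)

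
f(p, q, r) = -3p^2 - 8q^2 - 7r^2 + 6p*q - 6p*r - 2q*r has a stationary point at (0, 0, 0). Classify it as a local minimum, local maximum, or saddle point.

local maximum

The Hessian at the origin is H = [[-6, 6, -6], [6, -16, -2], [-6, -2, -14]].
Applying the same elementary operations to the rows and columns of H produces a congruent diagonal matrix with entries -6, -10, -8/5.
So there are 3 negative pivots.
H is negative definite, so the origin is a strict local maximum.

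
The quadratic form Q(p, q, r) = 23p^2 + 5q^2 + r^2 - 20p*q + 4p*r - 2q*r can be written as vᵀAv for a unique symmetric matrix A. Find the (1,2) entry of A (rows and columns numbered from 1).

-10

The coefficient of p·q in Q is -20. For a symmetric A this equals A[1,2] + A[2,1] = 2·A[1,2].
So A[1,2] = -20/2 = -10.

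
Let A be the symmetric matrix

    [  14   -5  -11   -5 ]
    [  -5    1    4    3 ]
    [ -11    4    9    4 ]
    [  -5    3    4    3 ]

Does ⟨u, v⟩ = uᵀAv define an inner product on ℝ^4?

no

Symmetric row and column elimination reduces A to a congruent diagonal form with pivots 14, -11/14, 4/11, 3.
So there are 3 positive, 1 negative pivots.
Hence Q is indefinite.
⟨·,·⟩ is an inner product exactly when A is positive definite.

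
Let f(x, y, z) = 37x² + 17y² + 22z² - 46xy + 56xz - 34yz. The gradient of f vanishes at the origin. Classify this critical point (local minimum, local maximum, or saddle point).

local minimum

The Hessian at the origin is H = [[74, -46, 56], [-46, 34, -34], [56, -34, 44]].
Symmetric row and column elimination reduces H to a congruent diagonal form with pivots 74, 200/37, 3/2.
So there are 3 positive pivots.
H is positive definite, so the origin is a strict local minimum.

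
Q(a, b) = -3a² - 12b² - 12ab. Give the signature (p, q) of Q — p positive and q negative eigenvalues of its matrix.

(0, 1)

Write A = [[-3, -6], [-6, -12]].
Applying the same elementary operations to the rows and columns of A produces a congruent diagonal matrix with entries -3, 0.
So there are 1 negative, 1 zero pivots.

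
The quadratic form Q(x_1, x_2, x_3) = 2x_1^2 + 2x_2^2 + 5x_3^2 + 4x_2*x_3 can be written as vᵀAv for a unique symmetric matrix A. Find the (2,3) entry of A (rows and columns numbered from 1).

2

The coefficient of x_2·x_3 in Q is 4. For a symmetric A this equals A[2,3] + A[3,2] = 2·A[2,3].
So A[2,3] = 4/2 = 2.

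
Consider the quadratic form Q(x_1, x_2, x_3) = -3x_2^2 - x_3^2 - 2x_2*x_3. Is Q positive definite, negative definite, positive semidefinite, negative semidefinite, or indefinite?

The associated matrix is A = [[0, 0, 0], [0, -3, -1], [0, -1, -1]].
Symmetric row and column elimination reduces A to a congruent diagonal form with pivots 0, -3, -2/3.
Counting signs: 2 negative, 1 zero.
Hence Q is negative semidefinite.

negative semidefinite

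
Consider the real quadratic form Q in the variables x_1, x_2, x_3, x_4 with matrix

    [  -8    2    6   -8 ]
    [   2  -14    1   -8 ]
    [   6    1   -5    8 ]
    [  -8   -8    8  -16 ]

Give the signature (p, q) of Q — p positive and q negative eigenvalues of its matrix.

Applying the same elementary operations to the rows and columns of A produces a congruent diagonal matrix with entries -8, -27/2, -1/27, 0.
So there are 3 negative, 1 zero pivots.

(0, 3)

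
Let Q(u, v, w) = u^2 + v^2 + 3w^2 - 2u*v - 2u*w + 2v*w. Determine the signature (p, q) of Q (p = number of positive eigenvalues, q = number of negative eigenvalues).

(2, 0)

Write A = [[1, -1, -1], [-1, 1, 1], [-1, 1, 3]].
Symmetric row and column elimination reduces A to a congruent diagonal form with pivots 1, 0, 2.
So there are 2 positive, 1 zero pivots.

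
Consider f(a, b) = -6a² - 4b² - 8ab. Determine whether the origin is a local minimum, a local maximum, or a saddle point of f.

local maximum

The Hessian at the origin is H = [[-12, -8], [-8, -8]].
det H = -12·-8 − (-8)² = 32 > 0 and H[1,1] = -12 < 0, so H is negative definite.
Therefore the origin is a local maximum.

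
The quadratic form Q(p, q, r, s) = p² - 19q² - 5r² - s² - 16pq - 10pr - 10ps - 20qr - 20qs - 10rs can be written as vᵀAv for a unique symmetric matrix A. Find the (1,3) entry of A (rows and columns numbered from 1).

-5

The coefficient of p·r in Q is -10. For a symmetric A this equals A[1,3] + A[3,1] = 2·A[1,3].
So A[1,3] = -10/2 = -5.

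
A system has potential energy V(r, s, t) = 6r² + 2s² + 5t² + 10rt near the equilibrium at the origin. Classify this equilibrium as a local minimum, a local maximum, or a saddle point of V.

local minimum

The Hessian at the origin is H = [[12, 0, 10], [0, 4, 0], [10, 0, 10]].
Applying the same elementary operations to the rows and columns of H produces a congruent diagonal matrix with entries 12, 4, 5/3.
So there are 3 positive pivots.
H is positive definite, so the origin is a strict local minimum.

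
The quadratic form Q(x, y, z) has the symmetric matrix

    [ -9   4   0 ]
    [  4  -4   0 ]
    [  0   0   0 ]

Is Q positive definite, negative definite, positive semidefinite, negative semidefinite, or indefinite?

negative semidefinite

Applying the same elementary operations to the rows and columns of A produces a congruent diagonal matrix with entries -9, -20/9, 0.
That gives 2 negative, 1 zero pivots.
Hence Q is negative semidefinite.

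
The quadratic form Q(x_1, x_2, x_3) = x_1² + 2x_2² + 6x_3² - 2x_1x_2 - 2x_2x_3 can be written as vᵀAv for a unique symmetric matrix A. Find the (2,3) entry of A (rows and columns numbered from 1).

-1

The coefficient of x_2·x_3 in Q is -2. For a symmetric A this equals A[2,3] + A[3,2] = 2·A[2,3].
So A[2,3] = -2/2 = -1.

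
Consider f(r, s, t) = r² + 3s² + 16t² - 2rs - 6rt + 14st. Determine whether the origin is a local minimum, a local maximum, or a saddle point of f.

saddle point

The Hessian at the origin is H = [[2, -2, -6], [-2, 6, 14], [-6, 14, 32]].
An LDLᵀ factorisation of H has diagonal entries 2, 4, -2.
Counting signs: 2 positive, 1 negative.
H is indefinite, so the origin is a saddle point.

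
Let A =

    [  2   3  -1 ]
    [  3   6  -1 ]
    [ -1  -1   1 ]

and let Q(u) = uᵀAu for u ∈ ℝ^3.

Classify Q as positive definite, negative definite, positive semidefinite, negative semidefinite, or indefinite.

positive definite

Symmetric row and column elimination reduces A to a congruent diagonal form with pivots 2, 3/2, 1/3.
So there are 3 positive pivots.
Hence Q is positive definite.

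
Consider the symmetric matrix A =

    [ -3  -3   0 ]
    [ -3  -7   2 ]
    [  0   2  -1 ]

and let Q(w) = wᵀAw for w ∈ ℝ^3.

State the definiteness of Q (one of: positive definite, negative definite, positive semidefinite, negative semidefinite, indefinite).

Row-reducing A symmetrically gives the diagonal entries -3, -4, 0.
Counting signs: 2 negative, 1 zero.
Hence Q is negative semidefinite.

negative semidefinite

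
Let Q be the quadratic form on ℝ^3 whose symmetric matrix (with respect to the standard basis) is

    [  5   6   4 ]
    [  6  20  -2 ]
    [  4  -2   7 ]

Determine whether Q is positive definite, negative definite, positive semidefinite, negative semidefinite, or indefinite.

Leading principal minors: Δ_1 = 5, Δ_2 = 64, Δ_3 = 12.
All leading principal minors are positive, so by Sylvester's criterion Q is positive definite.

positive definite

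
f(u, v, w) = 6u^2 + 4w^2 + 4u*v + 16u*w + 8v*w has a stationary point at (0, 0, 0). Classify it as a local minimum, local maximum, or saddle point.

saddle point

The Hessian at the origin is H = [[12, 4, 16], [4, 0, 8], [16, 8, 8]].
An LDLᵀ factorisation of H has diagonal entries 12, -4/3, -8.
That gives 1 positive, 2 negative pivots.
H is indefinite, so the origin is a saddle point.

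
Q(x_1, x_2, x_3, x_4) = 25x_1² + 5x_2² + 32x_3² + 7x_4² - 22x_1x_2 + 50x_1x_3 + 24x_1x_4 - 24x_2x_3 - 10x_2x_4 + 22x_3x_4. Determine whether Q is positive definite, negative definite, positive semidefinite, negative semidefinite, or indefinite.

The associated matrix is A = [[25, -11, 25, 12], [-11, 5, -12, -5], [25, -12, 32, 11], [12, -5, 11, 7]].
Row-reducing A symmetrically gives the diagonal entries 25, 4/25, 3/4, 0.
So there are 3 positive, 1 zero pivots.
Hence Q is positive semidefinite.

positive semidefinite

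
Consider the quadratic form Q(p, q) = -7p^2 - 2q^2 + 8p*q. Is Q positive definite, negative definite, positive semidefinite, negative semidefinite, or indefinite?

Write A = [[-7, 4], [4, -2]].
Applying the same elementary operations to the rows and columns of A produces a congruent diagonal matrix with entries -7, 2/7.
Counting signs: 1 positive, 1 negative.
Hence Q is indefinite.

indefinite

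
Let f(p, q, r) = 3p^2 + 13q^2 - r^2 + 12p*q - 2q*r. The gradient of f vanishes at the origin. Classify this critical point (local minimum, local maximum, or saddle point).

saddle point

The Hessian at the origin is H = [[6, 12, 0], [12, 26, -2], [0, -2, -2]].
Congruent diagonalization of H (simultaneous row and column reduction) yields pivots 6, 2, -4.
That gives 2 positive, 1 negative pivots.
H is indefinite, so the origin is a saddle point.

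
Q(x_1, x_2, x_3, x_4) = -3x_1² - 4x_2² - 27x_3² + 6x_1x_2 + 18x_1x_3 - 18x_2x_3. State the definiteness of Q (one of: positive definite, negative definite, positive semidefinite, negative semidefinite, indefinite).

negative semidefinite

The symmetric matrix is A = [[-3, 3, 9, 0], [3, -4, -9, 0], [9, -9, -27, 0], [0, 0, 0, 0]].
Congruent diagonalization of A (simultaneous row and column reduction) yields pivots -3, -1, 0, 0.
Counting signs: 2 negative, 2 zero.
Hence Q is negative semidefinite.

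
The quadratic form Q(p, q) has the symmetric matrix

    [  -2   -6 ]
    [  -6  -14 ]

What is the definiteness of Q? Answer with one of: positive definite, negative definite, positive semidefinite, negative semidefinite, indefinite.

Congruent diagonalization of A (simultaneous row and column reduction) yields pivots -2, 4.
That gives 1 positive, 1 negative pivots.
Hence Q is indefinite.

indefinite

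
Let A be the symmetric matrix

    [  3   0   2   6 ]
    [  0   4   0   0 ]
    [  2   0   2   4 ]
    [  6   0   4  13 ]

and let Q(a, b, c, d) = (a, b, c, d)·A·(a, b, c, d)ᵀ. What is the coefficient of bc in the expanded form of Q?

0

The coefficient of bc is A[2,3] + A[3,2] = 2·0 = 0.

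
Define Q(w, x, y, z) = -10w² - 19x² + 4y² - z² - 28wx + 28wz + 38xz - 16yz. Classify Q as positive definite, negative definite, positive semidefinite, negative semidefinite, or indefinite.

The associated matrix is A = [[-10, -14, 0, 14], [-14, -19, 0, 19], [0, 0, 4, -8], [14, 19, -8, -1]].
Symmetric row and column elimination reduces A to a congruent diagonal form with pivots -10, 3/5, 4, 2.
That gives 3 positive, 1 negative pivots.
Hence Q is indefinite.

indefinite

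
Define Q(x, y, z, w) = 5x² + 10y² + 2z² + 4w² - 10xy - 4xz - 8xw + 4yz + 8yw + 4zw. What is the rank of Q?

Write A = [[5, -5, -2, -4], [-5, 10, 2, 4], [-2, 2, 2, 2], [-4, 4, 2, 4]].
An LDLᵀ factorisation of A has diagonal entries 5, 5, 6/5, 2/3.
Counting signs: 4 positive.
The rank is the number of nonzero pivots: 4.

4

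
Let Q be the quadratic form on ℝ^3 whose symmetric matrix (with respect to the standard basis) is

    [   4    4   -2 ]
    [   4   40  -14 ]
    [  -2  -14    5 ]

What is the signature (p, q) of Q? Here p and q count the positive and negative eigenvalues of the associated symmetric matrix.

Symmetric row and column elimination reduces A to a congruent diagonal form with pivots 4, 36, 0.
Counting signs: 2 positive, 1 zero.

(2, 0)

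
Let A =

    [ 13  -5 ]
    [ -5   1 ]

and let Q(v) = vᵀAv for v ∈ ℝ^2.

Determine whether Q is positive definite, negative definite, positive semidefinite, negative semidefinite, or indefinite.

indefinite

Symmetric row and column elimination reduces A to a congruent diagonal form with pivots 13, -12/13.
That gives 1 positive, 1 negative pivots.
Hence Q is indefinite.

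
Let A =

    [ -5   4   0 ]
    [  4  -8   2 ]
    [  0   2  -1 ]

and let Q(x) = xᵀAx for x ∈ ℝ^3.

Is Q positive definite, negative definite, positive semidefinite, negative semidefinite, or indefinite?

Leading principal minors: Δ_1 = -5, Δ_2 = 24, Δ_3 = -4.
The signs alternate starting with Δ_1 < 0, so by Sylvester's criterion Q is negative definite.

negative definite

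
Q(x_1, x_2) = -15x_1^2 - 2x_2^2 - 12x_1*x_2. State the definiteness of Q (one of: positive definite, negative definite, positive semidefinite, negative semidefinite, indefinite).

indefinite

The symmetric matrix of Q is [[-15, -6], [-6, -2]].
For the 2×2 matrix [[-15, -6], [-6, -2]]: det = -15·-2 − (-6)² = -6, trace = -17.
det < 0 so the eigenvalues have opposite signs; the form is indefinite.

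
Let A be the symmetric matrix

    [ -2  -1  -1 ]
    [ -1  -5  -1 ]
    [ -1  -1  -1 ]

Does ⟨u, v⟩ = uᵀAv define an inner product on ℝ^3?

Leading principal minors: Δ_1 = -2, Δ_2 = 9, Δ_3 = -4.
The signs alternate starting with Δ_1 < 0, so by Sylvester's criterion Q is negative definite.
⟨·,·⟩ is an inner product exactly when A is positive definite.

no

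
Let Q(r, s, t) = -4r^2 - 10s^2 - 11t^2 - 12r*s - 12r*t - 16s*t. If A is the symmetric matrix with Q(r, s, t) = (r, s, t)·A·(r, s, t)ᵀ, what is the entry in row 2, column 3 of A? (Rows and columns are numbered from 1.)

-8

The coefficient of s·t in Q is -16. For a symmetric A this equals A[2,3] + A[3,2] = 2·A[2,3].
So A[2,3] = -16/2 = -8.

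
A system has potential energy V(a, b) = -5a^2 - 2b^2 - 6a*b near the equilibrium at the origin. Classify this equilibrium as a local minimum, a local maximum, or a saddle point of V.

The Hessian at the origin is H = [[-10, -6], [-6, -4]].
det H = -10·-4 − (-6)² = 4 > 0 and H[1,1] = -10 < 0, so H is negative definite.
Therefore the origin is a local maximum.

local maximum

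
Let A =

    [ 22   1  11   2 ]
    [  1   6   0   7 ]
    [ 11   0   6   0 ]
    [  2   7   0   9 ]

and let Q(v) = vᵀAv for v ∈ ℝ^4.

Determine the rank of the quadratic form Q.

Congruent diagonalization of A (simultaneous row and column reduction) yields pivots 22, 131/22, 60/131, 5/12.
That gives 4 positive pivots.
The rank is the number of nonzero pivots: 4.

4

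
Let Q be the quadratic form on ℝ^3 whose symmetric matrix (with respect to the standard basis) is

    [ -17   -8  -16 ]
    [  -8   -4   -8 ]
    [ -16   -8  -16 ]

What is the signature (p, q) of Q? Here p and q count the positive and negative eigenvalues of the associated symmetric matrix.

Congruent diagonalization of A (simultaneous row and column reduction) yields pivots -17, -4/17, 0.
Counting signs: 2 negative, 1 zero.

(0, 2)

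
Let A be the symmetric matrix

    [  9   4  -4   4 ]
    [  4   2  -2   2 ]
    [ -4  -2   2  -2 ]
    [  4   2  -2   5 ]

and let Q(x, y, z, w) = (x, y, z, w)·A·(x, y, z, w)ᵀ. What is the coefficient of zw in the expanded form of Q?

-4

The coefficient of zw is A[3,4] + A[4,3] = 2·(-2) = -4.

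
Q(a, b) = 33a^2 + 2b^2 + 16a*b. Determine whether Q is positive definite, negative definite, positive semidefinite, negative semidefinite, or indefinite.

positive definite

The symmetric matrix of Q is [[33, 8], [8, 2]].
For the 2×2 matrix [[33, 8], [8, 2]]: det = 33·2 − (8)² = 2, trace = 35.
det > 0 so both eigenvalues share the sign of the trace; trace = 35 > 0 ⇒ both positive.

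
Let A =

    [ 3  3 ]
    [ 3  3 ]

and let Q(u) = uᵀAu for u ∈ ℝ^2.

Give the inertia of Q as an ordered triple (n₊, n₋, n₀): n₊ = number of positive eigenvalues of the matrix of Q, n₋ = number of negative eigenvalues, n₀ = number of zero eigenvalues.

Symmetric row and column elimination reduces A to a congruent diagonal form with pivots 3, 0.
Counting signs: 1 positive, 1 zero.

(1, 0, 1)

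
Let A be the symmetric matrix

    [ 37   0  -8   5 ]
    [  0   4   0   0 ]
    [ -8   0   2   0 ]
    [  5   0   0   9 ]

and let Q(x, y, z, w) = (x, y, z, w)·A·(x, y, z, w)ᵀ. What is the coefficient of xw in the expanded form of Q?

The coefficient of xw is A[1,4] + A[4,1] = 2·5 = 10.

10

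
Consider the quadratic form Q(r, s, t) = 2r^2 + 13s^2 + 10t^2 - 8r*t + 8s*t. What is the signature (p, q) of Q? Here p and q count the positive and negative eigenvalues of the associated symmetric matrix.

(3, 0)

The symmetric matrix is A = [[2, 0, -4], [0, 13, 4], [-4, 4, 10]].
Symmetric row and column elimination reduces A to a congruent diagonal form with pivots 2, 13, 10/13.
That gives 3 positive pivots.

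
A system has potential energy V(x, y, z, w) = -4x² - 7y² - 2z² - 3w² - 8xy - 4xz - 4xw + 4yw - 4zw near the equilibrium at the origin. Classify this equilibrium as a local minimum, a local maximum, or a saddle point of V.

The Hessian at the origin is H = [[-8, -8, -4, -4], [-8, -14, 0, 4], [-4, 0, -4, -4], [-4, 4, -4, -6]].
An LDLᵀ factorisation of H has diagonal entries -8, -6, 2/3, -10.
So there are 1 positive, 3 negative pivots.
H is indefinite, so the origin is a saddle point.

saddle point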